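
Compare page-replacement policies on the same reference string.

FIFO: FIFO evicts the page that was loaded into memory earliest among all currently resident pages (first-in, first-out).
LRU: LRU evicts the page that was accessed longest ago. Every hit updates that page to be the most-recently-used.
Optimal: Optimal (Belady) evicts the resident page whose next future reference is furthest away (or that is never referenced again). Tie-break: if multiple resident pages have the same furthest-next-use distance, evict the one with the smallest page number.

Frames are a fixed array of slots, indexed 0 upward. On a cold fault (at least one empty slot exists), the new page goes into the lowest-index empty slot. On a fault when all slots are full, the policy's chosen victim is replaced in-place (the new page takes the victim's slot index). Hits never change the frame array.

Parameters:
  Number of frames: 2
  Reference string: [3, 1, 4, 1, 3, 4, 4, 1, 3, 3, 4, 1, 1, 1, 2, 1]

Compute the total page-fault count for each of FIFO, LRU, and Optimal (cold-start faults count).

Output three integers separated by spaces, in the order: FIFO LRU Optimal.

Answer: 8 10 7

Derivation:
--- FIFO ---
  step 0: ref 3 -> FAULT, frames=[3,-] (faults so far: 1)
  step 1: ref 1 -> FAULT, frames=[3,1] (faults so far: 2)
  step 2: ref 4 -> FAULT, evict 3, frames=[4,1] (faults so far: 3)
  step 3: ref 1 -> HIT, frames=[4,1] (faults so far: 3)
  step 4: ref 3 -> FAULT, evict 1, frames=[4,3] (faults so far: 4)
  step 5: ref 4 -> HIT, frames=[4,3] (faults so far: 4)
  step 6: ref 4 -> HIT, frames=[4,3] (faults so far: 4)
  step 7: ref 1 -> FAULT, evict 4, frames=[1,3] (faults so far: 5)
  step 8: ref 3 -> HIT, frames=[1,3] (faults so far: 5)
  step 9: ref 3 -> HIT, frames=[1,3] (faults so far: 5)
  step 10: ref 4 -> FAULT, evict 3, frames=[1,4] (faults so far: 6)
  step 11: ref 1 -> HIT, frames=[1,4] (faults so far: 6)
  step 12: ref 1 -> HIT, frames=[1,4] (faults so far: 6)
  step 13: ref 1 -> HIT, frames=[1,4] (faults so far: 6)
  step 14: ref 2 -> FAULT, evict 1, frames=[2,4] (faults so far: 7)
  step 15: ref 1 -> FAULT, evict 4, frames=[2,1] (faults so far: 8)
  FIFO total faults: 8
--- LRU ---
  step 0: ref 3 -> FAULT, frames=[3,-] (faults so far: 1)
  step 1: ref 1 -> FAULT, frames=[3,1] (faults so far: 2)
  step 2: ref 4 -> FAULT, evict 3, frames=[4,1] (faults so far: 3)
  step 3: ref 1 -> HIT, frames=[4,1] (faults so far: 3)
  step 4: ref 3 -> FAULT, evict 4, frames=[3,1] (faults so far: 4)
  step 5: ref 4 -> FAULT, evict 1, frames=[3,4] (faults so far: 5)
  step 6: ref 4 -> HIT, frames=[3,4] (faults so far: 5)
  step 7: ref 1 -> FAULT, evict 3, frames=[1,4] (faults so far: 6)
  step 8: ref 3 -> FAULT, evict 4, frames=[1,3] (faults so far: 7)
  step 9: ref 3 -> HIT, frames=[1,3] (faults so far: 7)
  step 10: ref 4 -> FAULT, evict 1, frames=[4,3] (faults so far: 8)
  step 11: ref 1 -> FAULT, evict 3, frames=[4,1] (faults so far: 9)
  step 12: ref 1 -> HIT, frames=[4,1] (faults so far: 9)
  step 13: ref 1 -> HIT, frames=[4,1] (faults so far: 9)
  step 14: ref 2 -> FAULT, evict 4, frames=[2,1] (faults so far: 10)
  step 15: ref 1 -> HIT, frames=[2,1] (faults so far: 10)
  LRU total faults: 10
--- Optimal ---
  step 0: ref 3 -> FAULT, frames=[3,-] (faults so far: 1)
  step 1: ref 1 -> FAULT, frames=[3,1] (faults so far: 2)
  step 2: ref 4 -> FAULT, evict 3, frames=[4,1] (faults so far: 3)
  step 3: ref 1 -> HIT, frames=[4,1] (faults so far: 3)
  step 4: ref 3 -> FAULT, evict 1, frames=[4,3] (faults so far: 4)
  step 5: ref 4 -> HIT, frames=[4,3] (faults so far: 4)
  step 6: ref 4 -> HIT, frames=[4,3] (faults so far: 4)
  step 7: ref 1 -> FAULT, evict 4, frames=[1,3] (faults so far: 5)
  step 8: ref 3 -> HIT, frames=[1,3] (faults so far: 5)
  step 9: ref 3 -> HIT, frames=[1,3] (faults so far: 5)
  step 10: ref 4 -> FAULT, evict 3, frames=[1,4] (faults so far: 6)
  step 11: ref 1 -> HIT, frames=[1,4] (faults so far: 6)
  step 12: ref 1 -> HIT, frames=[1,4] (faults so far: 6)
  step 13: ref 1 -> HIT, frames=[1,4] (faults so far: 6)
  step 14: ref 2 -> FAULT, evict 4, frames=[1,2] (faults so far: 7)
  step 15: ref 1 -> HIT, frames=[1,2] (faults so far: 7)
  Optimal total faults: 7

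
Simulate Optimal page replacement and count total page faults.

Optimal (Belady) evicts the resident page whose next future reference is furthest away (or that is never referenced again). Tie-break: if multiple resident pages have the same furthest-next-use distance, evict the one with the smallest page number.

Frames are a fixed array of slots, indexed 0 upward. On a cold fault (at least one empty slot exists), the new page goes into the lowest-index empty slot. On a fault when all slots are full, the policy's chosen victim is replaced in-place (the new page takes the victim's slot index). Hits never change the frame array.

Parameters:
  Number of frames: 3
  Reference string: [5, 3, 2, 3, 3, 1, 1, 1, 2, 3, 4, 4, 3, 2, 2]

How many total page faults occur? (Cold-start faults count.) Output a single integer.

Answer: 5

Derivation:
Step 0: ref 5 → FAULT, frames=[5,-,-]
Step 1: ref 3 → FAULT, frames=[5,3,-]
Step 2: ref 2 → FAULT, frames=[5,3,2]
Step 3: ref 3 → HIT, frames=[5,3,2]
Step 4: ref 3 → HIT, frames=[5,3,2]
Step 5: ref 1 → FAULT (evict 5), frames=[1,3,2]
Step 6: ref 1 → HIT, frames=[1,3,2]
Step 7: ref 1 → HIT, frames=[1,3,2]
Step 8: ref 2 → HIT, frames=[1,3,2]
Step 9: ref 3 → HIT, frames=[1,3,2]
Step 10: ref 4 → FAULT (evict 1), frames=[4,3,2]
Step 11: ref 4 → HIT, frames=[4,3,2]
Step 12: ref 3 → HIT, frames=[4,3,2]
Step 13: ref 2 → HIT, frames=[4,3,2]
Step 14: ref 2 → HIT, frames=[4,3,2]
Total faults: 5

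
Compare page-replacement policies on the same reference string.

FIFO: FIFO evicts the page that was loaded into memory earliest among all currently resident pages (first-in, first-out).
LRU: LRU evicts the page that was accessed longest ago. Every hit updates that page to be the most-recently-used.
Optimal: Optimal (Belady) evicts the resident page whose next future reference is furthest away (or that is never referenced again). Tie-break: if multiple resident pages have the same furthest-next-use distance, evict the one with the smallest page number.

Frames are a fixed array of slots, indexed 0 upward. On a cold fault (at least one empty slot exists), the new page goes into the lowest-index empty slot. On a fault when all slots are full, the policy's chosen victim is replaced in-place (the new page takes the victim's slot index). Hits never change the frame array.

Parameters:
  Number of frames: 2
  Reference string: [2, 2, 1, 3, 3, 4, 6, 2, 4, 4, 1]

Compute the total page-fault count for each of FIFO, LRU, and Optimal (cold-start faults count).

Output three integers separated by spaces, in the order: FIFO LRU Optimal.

Answer: 8 8 7

Derivation:
--- FIFO ---
  step 0: ref 2 -> FAULT, frames=[2,-] (faults so far: 1)
  step 1: ref 2 -> HIT, frames=[2,-] (faults so far: 1)
  step 2: ref 1 -> FAULT, frames=[2,1] (faults so far: 2)
  step 3: ref 3 -> FAULT, evict 2, frames=[3,1] (faults so far: 3)
  step 4: ref 3 -> HIT, frames=[3,1] (faults so far: 3)
  step 5: ref 4 -> FAULT, evict 1, frames=[3,4] (faults so far: 4)
  step 6: ref 6 -> FAULT, evict 3, frames=[6,4] (faults so far: 5)
  step 7: ref 2 -> FAULT, evict 4, frames=[6,2] (faults so far: 6)
  step 8: ref 4 -> FAULT, evict 6, frames=[4,2] (faults so far: 7)
  step 9: ref 4 -> HIT, frames=[4,2] (faults so far: 7)
  step 10: ref 1 -> FAULT, evict 2, frames=[4,1] (faults so far: 8)
  FIFO total faults: 8
--- LRU ---
  step 0: ref 2 -> FAULT, frames=[2,-] (faults so far: 1)
  step 1: ref 2 -> HIT, frames=[2,-] (faults so far: 1)
  step 2: ref 1 -> FAULT, frames=[2,1] (faults so far: 2)
  step 3: ref 3 -> FAULT, evict 2, frames=[3,1] (faults so far: 3)
  step 4: ref 3 -> HIT, frames=[3,1] (faults so far: 3)
  step 5: ref 4 -> FAULT, evict 1, frames=[3,4] (faults so far: 4)
  step 6: ref 6 -> FAULT, evict 3, frames=[6,4] (faults so far: 5)
  step 7: ref 2 -> FAULT, evict 4, frames=[6,2] (faults so far: 6)
  step 8: ref 4 -> FAULT, evict 6, frames=[4,2] (faults so far: 7)
  step 9: ref 4 -> HIT, frames=[4,2] (faults so far: 7)
  step 10: ref 1 -> FAULT, evict 2, frames=[4,1] (faults so far: 8)
  LRU total faults: 8
--- Optimal ---
  step 0: ref 2 -> FAULT, frames=[2,-] (faults so far: 1)
  step 1: ref 2 -> HIT, frames=[2,-] (faults so far: 1)
  step 2: ref 1 -> FAULT, frames=[2,1] (faults so far: 2)
  step 3: ref 3 -> FAULT, evict 1, frames=[2,3] (faults so far: 3)
  step 4: ref 3 -> HIT, frames=[2,3] (faults so far: 3)
  step 5: ref 4 -> FAULT, evict 3, frames=[2,4] (faults so far: 4)
  step 6: ref 6 -> FAULT, evict 4, frames=[2,6] (faults so far: 5)
  step 7: ref 2 -> HIT, frames=[2,6] (faults so far: 5)
  step 8: ref 4 -> FAULT, evict 2, frames=[4,6] (faults so far: 6)
  step 9: ref 4 -> HIT, frames=[4,6] (faults so far: 6)
  step 10: ref 1 -> FAULT, evict 4, frames=[1,6] (faults so far: 7)
  Optimal total faults: 7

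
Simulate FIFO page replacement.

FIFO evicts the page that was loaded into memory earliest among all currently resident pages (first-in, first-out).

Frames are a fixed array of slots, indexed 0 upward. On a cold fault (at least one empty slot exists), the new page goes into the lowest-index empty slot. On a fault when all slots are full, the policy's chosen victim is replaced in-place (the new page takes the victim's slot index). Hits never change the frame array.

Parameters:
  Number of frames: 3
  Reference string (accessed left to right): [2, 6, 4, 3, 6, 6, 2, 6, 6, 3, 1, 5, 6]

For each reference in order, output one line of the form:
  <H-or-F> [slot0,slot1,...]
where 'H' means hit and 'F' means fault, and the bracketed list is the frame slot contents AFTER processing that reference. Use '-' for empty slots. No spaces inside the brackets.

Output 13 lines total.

F [2,-,-]
F [2,6,-]
F [2,6,4]
F [3,6,4]
H [3,6,4]
H [3,6,4]
F [3,2,4]
F [3,2,6]
H [3,2,6]
H [3,2,6]
F [1,2,6]
F [1,5,6]
H [1,5,6]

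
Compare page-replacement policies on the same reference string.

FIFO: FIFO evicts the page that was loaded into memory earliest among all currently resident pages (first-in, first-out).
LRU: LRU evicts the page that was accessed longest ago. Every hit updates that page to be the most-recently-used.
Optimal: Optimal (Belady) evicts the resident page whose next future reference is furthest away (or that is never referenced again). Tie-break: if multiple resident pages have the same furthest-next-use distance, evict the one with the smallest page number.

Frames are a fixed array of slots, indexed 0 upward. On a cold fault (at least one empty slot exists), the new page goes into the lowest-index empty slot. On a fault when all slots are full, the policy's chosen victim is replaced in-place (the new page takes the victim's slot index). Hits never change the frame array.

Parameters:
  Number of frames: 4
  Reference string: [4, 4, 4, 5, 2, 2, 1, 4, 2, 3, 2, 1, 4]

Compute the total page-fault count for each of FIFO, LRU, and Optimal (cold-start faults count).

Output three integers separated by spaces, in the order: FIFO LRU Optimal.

Answer: 6 5 5

Derivation:
--- FIFO ---
  step 0: ref 4 -> FAULT, frames=[4,-,-,-] (faults so far: 1)
  step 1: ref 4 -> HIT, frames=[4,-,-,-] (faults so far: 1)
  step 2: ref 4 -> HIT, frames=[4,-,-,-] (faults so far: 1)
  step 3: ref 5 -> FAULT, frames=[4,5,-,-] (faults so far: 2)
  step 4: ref 2 -> FAULT, frames=[4,5,2,-] (faults so far: 3)
  step 5: ref 2 -> HIT, frames=[4,5,2,-] (faults so far: 3)
  step 6: ref 1 -> FAULT, frames=[4,5,2,1] (faults so far: 4)
  step 7: ref 4 -> HIT, frames=[4,5,2,1] (faults so far: 4)
  step 8: ref 2 -> HIT, frames=[4,5,2,1] (faults so far: 4)
  step 9: ref 3 -> FAULT, evict 4, frames=[3,5,2,1] (faults so far: 5)
  step 10: ref 2 -> HIT, frames=[3,5,2,1] (faults so far: 5)
  step 11: ref 1 -> HIT, frames=[3,5,2,1] (faults so far: 5)
  step 12: ref 4 -> FAULT, evict 5, frames=[3,4,2,1] (faults so far: 6)
  FIFO total faults: 6
--- LRU ---
  step 0: ref 4 -> FAULT, frames=[4,-,-,-] (faults so far: 1)
  step 1: ref 4 -> HIT, frames=[4,-,-,-] (faults so far: 1)
  step 2: ref 4 -> HIT, frames=[4,-,-,-] (faults so far: 1)
  step 3: ref 5 -> FAULT, frames=[4,5,-,-] (faults so far: 2)
  step 4: ref 2 -> FAULT, frames=[4,5,2,-] (faults so far: 3)
  step 5: ref 2 -> HIT, frames=[4,5,2,-] (faults so far: 3)
  step 6: ref 1 -> FAULT, frames=[4,5,2,1] (faults so far: 4)
  step 7: ref 4 -> HIT, frames=[4,5,2,1] (faults so far: 4)
  step 8: ref 2 -> HIT, frames=[4,5,2,1] (faults so far: 4)
  step 9: ref 3 -> FAULT, evict 5, frames=[4,3,2,1] (faults so far: 5)
  step 10: ref 2 -> HIT, frames=[4,3,2,1] (faults so far: 5)
  step 11: ref 1 -> HIT, frames=[4,3,2,1] (faults so far: 5)
  step 12: ref 4 -> HIT, frames=[4,3,2,1] (faults so far: 5)
  LRU total faults: 5
--- Optimal ---
  step 0: ref 4 -> FAULT, frames=[4,-,-,-] (faults so far: 1)
  step 1: ref 4 -> HIT, frames=[4,-,-,-] (faults so far: 1)
  step 2: ref 4 -> HIT, frames=[4,-,-,-] (faults so far: 1)
  step 3: ref 5 -> FAULT, frames=[4,5,-,-] (faults so far: 2)
  step 4: ref 2 -> FAULT, frames=[4,5,2,-] (faults so far: 3)
  step 5: ref 2 -> HIT, frames=[4,5,2,-] (faults so far: 3)
  step 6: ref 1 -> FAULT, frames=[4,5,2,1] (faults so far: 4)
  step 7: ref 4 -> HIT, frames=[4,5,2,1] (faults so far: 4)
  step 8: ref 2 -> HIT, frames=[4,5,2,1] (faults so far: 4)
  step 9: ref 3 -> FAULT, evict 5, frames=[4,3,2,1] (faults so far: 5)
  step 10: ref 2 -> HIT, frames=[4,3,2,1] (faults so far: 5)
  step 11: ref 1 -> HIT, frames=[4,3,2,1] (faults so far: 5)
  step 12: ref 4 -> HIT, frames=[4,3,2,1] (faults so far: 5)
  Optimal total faults: 5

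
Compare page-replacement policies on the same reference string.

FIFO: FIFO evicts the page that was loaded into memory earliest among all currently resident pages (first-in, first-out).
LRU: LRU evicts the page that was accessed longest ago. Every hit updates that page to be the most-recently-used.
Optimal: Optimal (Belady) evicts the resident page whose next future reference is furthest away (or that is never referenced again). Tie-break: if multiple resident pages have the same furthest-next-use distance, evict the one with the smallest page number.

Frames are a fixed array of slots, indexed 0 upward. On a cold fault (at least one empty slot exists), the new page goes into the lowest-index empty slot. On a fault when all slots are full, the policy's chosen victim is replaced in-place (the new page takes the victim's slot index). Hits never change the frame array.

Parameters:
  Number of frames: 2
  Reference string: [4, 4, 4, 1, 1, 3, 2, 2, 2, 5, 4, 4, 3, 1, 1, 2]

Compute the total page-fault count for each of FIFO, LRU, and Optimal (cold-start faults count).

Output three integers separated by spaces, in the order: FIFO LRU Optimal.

--- FIFO ---
  step 0: ref 4 -> FAULT, frames=[4,-] (faults so far: 1)
  step 1: ref 4 -> HIT, frames=[4,-] (faults so far: 1)
  step 2: ref 4 -> HIT, frames=[4,-] (faults so far: 1)
  step 3: ref 1 -> FAULT, frames=[4,1] (faults so far: 2)
  step 4: ref 1 -> HIT, frames=[4,1] (faults so far: 2)
  step 5: ref 3 -> FAULT, evict 4, frames=[3,1] (faults so far: 3)
  step 6: ref 2 -> FAULT, evict 1, frames=[3,2] (faults so far: 4)
  step 7: ref 2 -> HIT, frames=[3,2] (faults so far: 4)
  step 8: ref 2 -> HIT, frames=[3,2] (faults so far: 4)
  step 9: ref 5 -> FAULT, evict 3, frames=[5,2] (faults so far: 5)
  step 10: ref 4 -> FAULT, evict 2, frames=[5,4] (faults so far: 6)
  step 11: ref 4 -> HIT, frames=[5,4] (faults so far: 6)
  step 12: ref 3 -> FAULT, evict 5, frames=[3,4] (faults so far: 7)
  step 13: ref 1 -> FAULT, evict 4, frames=[3,1] (faults so far: 8)
  step 14: ref 1 -> HIT, frames=[3,1] (faults so far: 8)
  step 15: ref 2 -> FAULT, evict 3, frames=[2,1] (faults so far: 9)
  FIFO total faults: 9
--- LRU ---
  step 0: ref 4 -> FAULT, frames=[4,-] (faults so far: 1)
  step 1: ref 4 -> HIT, frames=[4,-] (faults so far: 1)
  step 2: ref 4 -> HIT, frames=[4,-] (faults so far: 1)
  step 3: ref 1 -> FAULT, frames=[4,1] (faults so far: 2)
  step 4: ref 1 -> HIT, frames=[4,1] (faults so far: 2)
  step 5: ref 3 -> FAULT, evict 4, frames=[3,1] (faults so far: 3)
  step 6: ref 2 -> FAULT, evict 1, frames=[3,2] (faults so far: 4)
  step 7: ref 2 -> HIT, frames=[3,2] (faults so far: 4)
  step 8: ref 2 -> HIT, frames=[3,2] (faults so far: 4)
  step 9: ref 5 -> FAULT, evict 3, frames=[5,2] (faults so far: 5)
  step 10: ref 4 -> FAULT, evict 2, frames=[5,4] (faults so far: 6)
  step 11: ref 4 -> HIT, frames=[5,4] (faults so far: 6)
  step 12: ref 3 -> FAULT, evict 5, frames=[3,4] (faults so far: 7)
  step 13: ref 1 -> FAULT, evict 4, frames=[3,1] (faults so far: 8)
  step 14: ref 1 -> HIT, frames=[3,1] (faults so far: 8)
  step 15: ref 2 -> FAULT, evict 3, frames=[2,1] (faults so far: 9)
  LRU total faults: 9
--- Optimal ---
  step 0: ref 4 -> FAULT, frames=[4,-] (faults so far: 1)
  step 1: ref 4 -> HIT, frames=[4,-] (faults so far: 1)
  step 2: ref 4 -> HIT, frames=[4,-] (faults so far: 1)
  step 3: ref 1 -> FAULT, frames=[4,1] (faults so far: 2)
  step 4: ref 1 -> HIT, frames=[4,1] (faults so far: 2)
  step 5: ref 3 -> FAULT, evict 1, frames=[4,3] (faults so far: 3)
  step 6: ref 2 -> FAULT, evict 3, frames=[4,2] (faults so far: 4)
  step 7: ref 2 -> HIT, frames=[4,2] (faults so far: 4)
  step 8: ref 2 -> HIT, frames=[4,2] (faults so far: 4)
  step 9: ref 5 -> FAULT, evict 2, frames=[4,5] (faults so far: 5)
  step 10: ref 4 -> HIT, frames=[4,5] (faults so far: 5)
  step 11: ref 4 -> HIT, frames=[4,5] (faults so far: 5)
  step 12: ref 3 -> FAULT, evict 4, frames=[3,5] (faults so far: 6)
  step 13: ref 1 -> FAULT, evict 3, frames=[1,5] (faults so far: 7)
  step 14: ref 1 -> HIT, frames=[1,5] (faults so far: 7)
  step 15: ref 2 -> FAULT, evict 1, frames=[2,5] (faults so far: 8)
  Optimal total faults: 8

Answer: 9 9 8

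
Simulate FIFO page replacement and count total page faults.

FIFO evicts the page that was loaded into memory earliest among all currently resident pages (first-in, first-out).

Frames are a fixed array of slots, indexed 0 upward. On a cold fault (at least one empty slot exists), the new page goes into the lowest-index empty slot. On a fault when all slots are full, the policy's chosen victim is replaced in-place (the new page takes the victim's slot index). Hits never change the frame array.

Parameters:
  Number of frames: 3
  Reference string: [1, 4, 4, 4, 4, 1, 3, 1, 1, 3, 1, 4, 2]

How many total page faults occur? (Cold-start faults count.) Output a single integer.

Step 0: ref 1 → FAULT, frames=[1,-,-]
Step 1: ref 4 → FAULT, frames=[1,4,-]
Step 2: ref 4 → HIT, frames=[1,4,-]
Step 3: ref 4 → HIT, frames=[1,4,-]
Step 4: ref 4 → HIT, frames=[1,4,-]
Step 5: ref 1 → HIT, frames=[1,4,-]
Step 6: ref 3 → FAULT, frames=[1,4,3]
Step 7: ref 1 → HIT, frames=[1,4,3]
Step 8: ref 1 → HIT, frames=[1,4,3]
Step 9: ref 3 → HIT, frames=[1,4,3]
Step 10: ref 1 → HIT, frames=[1,4,3]
Step 11: ref 4 → HIT, frames=[1,4,3]
Step 12: ref 2 → FAULT (evict 1), frames=[2,4,3]
Total faults: 4

Answer: 4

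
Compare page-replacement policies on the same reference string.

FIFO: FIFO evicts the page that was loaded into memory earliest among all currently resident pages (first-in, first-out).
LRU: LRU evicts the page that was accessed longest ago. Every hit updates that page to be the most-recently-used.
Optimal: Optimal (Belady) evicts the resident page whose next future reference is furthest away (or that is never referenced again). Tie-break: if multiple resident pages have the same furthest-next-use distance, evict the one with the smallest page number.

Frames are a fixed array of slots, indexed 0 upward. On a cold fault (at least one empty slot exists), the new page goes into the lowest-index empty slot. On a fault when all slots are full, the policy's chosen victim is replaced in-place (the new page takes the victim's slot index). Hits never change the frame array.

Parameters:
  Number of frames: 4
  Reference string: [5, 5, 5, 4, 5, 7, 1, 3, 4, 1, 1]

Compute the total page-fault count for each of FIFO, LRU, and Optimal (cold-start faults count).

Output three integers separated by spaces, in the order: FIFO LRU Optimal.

Answer: 5 6 5

Derivation:
--- FIFO ---
  step 0: ref 5 -> FAULT, frames=[5,-,-,-] (faults so far: 1)
  step 1: ref 5 -> HIT, frames=[5,-,-,-] (faults so far: 1)
  step 2: ref 5 -> HIT, frames=[5,-,-,-] (faults so far: 1)
  step 3: ref 4 -> FAULT, frames=[5,4,-,-] (faults so far: 2)
  step 4: ref 5 -> HIT, frames=[5,4,-,-] (faults so far: 2)
  step 5: ref 7 -> FAULT, frames=[5,4,7,-] (faults so far: 3)
  step 6: ref 1 -> FAULT, frames=[5,4,7,1] (faults so far: 4)
  step 7: ref 3 -> FAULT, evict 5, frames=[3,4,7,1] (faults so far: 5)
  step 8: ref 4 -> HIT, frames=[3,4,7,1] (faults so far: 5)
  step 9: ref 1 -> HIT, frames=[3,4,7,1] (faults so far: 5)
  step 10: ref 1 -> HIT, frames=[3,4,7,1] (faults so far: 5)
  FIFO total faults: 5
--- LRU ---
  step 0: ref 5 -> FAULT, frames=[5,-,-,-] (faults so far: 1)
  step 1: ref 5 -> HIT, frames=[5,-,-,-] (faults so far: 1)
  step 2: ref 5 -> HIT, frames=[5,-,-,-] (faults so far: 1)
  step 3: ref 4 -> FAULT, frames=[5,4,-,-] (faults so far: 2)
  step 4: ref 5 -> HIT, frames=[5,4,-,-] (faults so far: 2)
  step 5: ref 7 -> FAULT, frames=[5,4,7,-] (faults so far: 3)
  step 6: ref 1 -> FAULT, frames=[5,4,7,1] (faults so far: 4)
  step 7: ref 3 -> FAULT, evict 4, frames=[5,3,7,1] (faults so far: 5)
  step 8: ref 4 -> FAULT, evict 5, frames=[4,3,7,1] (faults so far: 6)
  step 9: ref 1 -> HIT, frames=[4,3,7,1] (faults so far: 6)
  step 10: ref 1 -> HIT, frames=[4,3,7,1] (faults so far: 6)
  LRU total faults: 6
--- Optimal ---
  step 0: ref 5 -> FAULT, frames=[5,-,-,-] (faults so far: 1)
  step 1: ref 5 -> HIT, frames=[5,-,-,-] (faults so far: 1)
  step 2: ref 5 -> HIT, frames=[5,-,-,-] (faults so far: 1)
  step 3: ref 4 -> FAULT, frames=[5,4,-,-] (faults so far: 2)
  step 4: ref 5 -> HIT, frames=[5,4,-,-] (faults so far: 2)
  step 5: ref 7 -> FAULT, frames=[5,4,7,-] (faults so far: 3)
  step 6: ref 1 -> FAULT, frames=[5,4,7,1] (faults so far: 4)
  step 7: ref 3 -> FAULT, evict 5, frames=[3,4,7,1] (faults so far: 5)
  step 8: ref 4 -> HIT, frames=[3,4,7,1] (faults so far: 5)
  step 9: ref 1 -> HIT, frames=[3,4,7,1] (faults so far: 5)
  step 10: ref 1 -> HIT, frames=[3,4,7,1] (faults so far: 5)
  Optimal total faults: 5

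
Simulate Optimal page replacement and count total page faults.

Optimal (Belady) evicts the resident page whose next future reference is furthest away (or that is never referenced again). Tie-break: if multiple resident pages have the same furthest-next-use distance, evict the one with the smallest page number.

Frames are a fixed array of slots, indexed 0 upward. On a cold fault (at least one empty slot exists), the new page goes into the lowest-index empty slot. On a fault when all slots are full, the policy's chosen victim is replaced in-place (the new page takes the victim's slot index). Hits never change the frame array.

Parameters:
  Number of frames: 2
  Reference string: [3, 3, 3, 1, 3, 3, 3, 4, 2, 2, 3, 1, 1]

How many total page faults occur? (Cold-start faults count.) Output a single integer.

Step 0: ref 3 → FAULT, frames=[3,-]
Step 1: ref 3 → HIT, frames=[3,-]
Step 2: ref 3 → HIT, frames=[3,-]
Step 3: ref 1 → FAULT, frames=[3,1]
Step 4: ref 3 → HIT, frames=[3,1]
Step 5: ref 3 → HIT, frames=[3,1]
Step 6: ref 3 → HIT, frames=[3,1]
Step 7: ref 4 → FAULT (evict 1), frames=[3,4]
Step 8: ref 2 → FAULT (evict 4), frames=[3,2]
Step 9: ref 2 → HIT, frames=[3,2]
Step 10: ref 3 → HIT, frames=[3,2]
Step 11: ref 1 → FAULT (evict 2), frames=[3,1]
Step 12: ref 1 → HIT, frames=[3,1]
Total faults: 5

Answer: 5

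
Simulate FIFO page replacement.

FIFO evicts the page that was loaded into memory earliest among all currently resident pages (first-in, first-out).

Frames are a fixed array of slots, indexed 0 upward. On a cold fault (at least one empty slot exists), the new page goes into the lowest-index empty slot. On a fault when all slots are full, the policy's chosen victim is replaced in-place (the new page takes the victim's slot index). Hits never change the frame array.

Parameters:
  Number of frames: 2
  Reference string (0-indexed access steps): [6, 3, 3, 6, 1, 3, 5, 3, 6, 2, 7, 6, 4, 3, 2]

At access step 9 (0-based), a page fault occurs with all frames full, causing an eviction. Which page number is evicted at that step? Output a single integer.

Answer: 3

Derivation:
Step 0: ref 6 -> FAULT, frames=[6,-]
Step 1: ref 3 -> FAULT, frames=[6,3]
Step 2: ref 3 -> HIT, frames=[6,3]
Step 3: ref 6 -> HIT, frames=[6,3]
Step 4: ref 1 -> FAULT, evict 6, frames=[1,3]
Step 5: ref 3 -> HIT, frames=[1,3]
Step 6: ref 5 -> FAULT, evict 3, frames=[1,5]
Step 7: ref 3 -> FAULT, evict 1, frames=[3,5]
Step 8: ref 6 -> FAULT, evict 5, frames=[3,6]
Step 9: ref 2 -> FAULT, evict 3, frames=[2,6]
At step 9: evicted page 3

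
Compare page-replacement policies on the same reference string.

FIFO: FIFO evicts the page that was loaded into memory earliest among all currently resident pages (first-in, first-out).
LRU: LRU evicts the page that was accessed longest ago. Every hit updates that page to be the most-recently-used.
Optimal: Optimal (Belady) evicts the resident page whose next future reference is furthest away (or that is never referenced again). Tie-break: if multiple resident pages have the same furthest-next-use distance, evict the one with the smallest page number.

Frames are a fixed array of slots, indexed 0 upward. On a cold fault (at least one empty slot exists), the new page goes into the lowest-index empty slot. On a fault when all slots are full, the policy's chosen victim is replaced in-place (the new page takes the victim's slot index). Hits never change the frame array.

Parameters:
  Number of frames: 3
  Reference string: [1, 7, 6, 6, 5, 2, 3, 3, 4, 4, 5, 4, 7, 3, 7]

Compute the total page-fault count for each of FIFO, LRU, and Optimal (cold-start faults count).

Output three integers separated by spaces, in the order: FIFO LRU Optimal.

Answer: 10 10 8

Derivation:
--- FIFO ---
  step 0: ref 1 -> FAULT, frames=[1,-,-] (faults so far: 1)
  step 1: ref 7 -> FAULT, frames=[1,7,-] (faults so far: 2)
  step 2: ref 6 -> FAULT, frames=[1,7,6] (faults so far: 3)
  step 3: ref 6 -> HIT, frames=[1,7,6] (faults so far: 3)
  step 4: ref 5 -> FAULT, evict 1, frames=[5,7,6] (faults so far: 4)
  step 5: ref 2 -> FAULT, evict 7, frames=[5,2,6] (faults so far: 5)
  step 6: ref 3 -> FAULT, evict 6, frames=[5,2,3] (faults so far: 6)
  step 7: ref 3 -> HIT, frames=[5,2,3] (faults so far: 6)
  step 8: ref 4 -> FAULT, evict 5, frames=[4,2,3] (faults so far: 7)
  step 9: ref 4 -> HIT, frames=[4,2,3] (faults so far: 7)
  step 10: ref 5 -> FAULT, evict 2, frames=[4,5,3] (faults so far: 8)
  step 11: ref 4 -> HIT, frames=[4,5,3] (faults so far: 8)
  step 12: ref 7 -> FAULT, evict 3, frames=[4,5,7] (faults so far: 9)
  step 13: ref 3 -> FAULT, evict 4, frames=[3,5,7] (faults so far: 10)
  step 14: ref 7 -> HIT, frames=[3,5,7] (faults so far: 10)
  FIFO total faults: 10
--- LRU ---
  step 0: ref 1 -> FAULT, frames=[1,-,-] (faults so far: 1)
  step 1: ref 7 -> FAULT, frames=[1,7,-] (faults so far: 2)
  step 2: ref 6 -> FAULT, frames=[1,7,6] (faults so far: 3)
  step 3: ref 6 -> HIT, frames=[1,7,6] (faults so far: 3)
  step 4: ref 5 -> FAULT, evict 1, frames=[5,7,6] (faults so far: 4)
  step 5: ref 2 -> FAULT, evict 7, frames=[5,2,6] (faults so far: 5)
  step 6: ref 3 -> FAULT, evict 6, frames=[5,2,3] (faults so far: 6)
  step 7: ref 3 -> HIT, frames=[5,2,3] (faults so far: 6)
  step 8: ref 4 -> FAULT, evict 5, frames=[4,2,3] (faults so far: 7)
  step 9: ref 4 -> HIT, frames=[4,2,3] (faults so far: 7)
  step 10: ref 5 -> FAULT, evict 2, frames=[4,5,3] (faults so far: 8)
  step 11: ref 4 -> HIT, frames=[4,5,3] (faults so far: 8)
  step 12: ref 7 -> FAULT, evict 3, frames=[4,5,7] (faults so far: 9)
  step 13: ref 3 -> FAULT, evict 5, frames=[4,3,7] (faults so far: 10)
  step 14: ref 7 -> HIT, frames=[4,3,7] (faults so far: 10)
  LRU total faults: 10
--- Optimal ---
  step 0: ref 1 -> FAULT, frames=[1,-,-] (faults so far: 1)
  step 1: ref 7 -> FAULT, frames=[1,7,-] (faults so far: 2)
  step 2: ref 6 -> FAULT, frames=[1,7,6] (faults so far: 3)
  step 3: ref 6 -> HIT, frames=[1,7,6] (faults so far: 3)
  step 4: ref 5 -> FAULT, evict 1, frames=[5,7,6] (faults so far: 4)
  step 5: ref 2 -> FAULT, evict 6, frames=[5,7,2] (faults so far: 5)
  step 6: ref 3 -> FAULT, evict 2, frames=[5,7,3] (faults so far: 6)
  step 7: ref 3 -> HIT, frames=[5,7,3] (faults so far: 6)
  step 8: ref 4 -> FAULT, evict 3, frames=[5,7,4] (faults so far: 7)
  step 9: ref 4 -> HIT, frames=[5,7,4] (faults so far: 7)
  step 10: ref 5 -> HIT, frames=[5,7,4] (faults so far: 7)
  step 11: ref 4 -> HIT, frames=[5,7,4] (faults so far: 7)
  step 12: ref 7 -> HIT, frames=[5,7,4] (faults so far: 7)
  step 13: ref 3 -> FAULT, evict 4, frames=[5,7,3] (faults so far: 8)
  step 14: ref 7 -> HIT, frames=[5,7,3] (faults so far: 8)
  Optimal total faults: 8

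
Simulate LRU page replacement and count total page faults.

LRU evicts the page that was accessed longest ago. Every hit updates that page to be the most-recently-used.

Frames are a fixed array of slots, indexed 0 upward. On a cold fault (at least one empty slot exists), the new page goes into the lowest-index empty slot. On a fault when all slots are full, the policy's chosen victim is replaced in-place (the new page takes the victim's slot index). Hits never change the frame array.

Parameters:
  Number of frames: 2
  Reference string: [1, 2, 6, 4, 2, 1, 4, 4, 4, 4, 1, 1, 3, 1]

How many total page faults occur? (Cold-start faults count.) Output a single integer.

Answer: 8

Derivation:
Step 0: ref 1 → FAULT, frames=[1,-]
Step 1: ref 2 → FAULT, frames=[1,2]
Step 2: ref 6 → FAULT (evict 1), frames=[6,2]
Step 3: ref 4 → FAULT (evict 2), frames=[6,4]
Step 4: ref 2 → FAULT (evict 6), frames=[2,4]
Step 5: ref 1 → FAULT (evict 4), frames=[2,1]
Step 6: ref 4 → FAULT (evict 2), frames=[4,1]
Step 7: ref 4 → HIT, frames=[4,1]
Step 8: ref 4 → HIT, frames=[4,1]
Step 9: ref 4 → HIT, frames=[4,1]
Step 10: ref 1 → HIT, frames=[4,1]
Step 11: ref 1 → HIT, frames=[4,1]
Step 12: ref 3 → FAULT (evict 4), frames=[3,1]
Step 13: ref 1 → HIT, frames=[3,1]
Total faults: 8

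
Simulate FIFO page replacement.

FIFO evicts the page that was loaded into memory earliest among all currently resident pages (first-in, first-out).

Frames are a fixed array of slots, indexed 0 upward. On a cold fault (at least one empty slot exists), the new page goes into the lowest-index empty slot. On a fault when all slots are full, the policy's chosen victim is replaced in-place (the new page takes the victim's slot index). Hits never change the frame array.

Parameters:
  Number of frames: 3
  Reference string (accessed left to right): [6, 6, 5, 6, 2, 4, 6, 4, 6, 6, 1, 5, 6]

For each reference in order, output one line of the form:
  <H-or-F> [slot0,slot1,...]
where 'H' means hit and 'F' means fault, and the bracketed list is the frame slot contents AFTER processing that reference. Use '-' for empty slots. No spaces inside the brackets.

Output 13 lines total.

F [6,-,-]
H [6,-,-]
F [6,5,-]
H [6,5,-]
F [6,5,2]
F [4,5,2]
F [4,6,2]
H [4,6,2]
H [4,6,2]
H [4,6,2]
F [4,6,1]
F [5,6,1]
H [5,6,1]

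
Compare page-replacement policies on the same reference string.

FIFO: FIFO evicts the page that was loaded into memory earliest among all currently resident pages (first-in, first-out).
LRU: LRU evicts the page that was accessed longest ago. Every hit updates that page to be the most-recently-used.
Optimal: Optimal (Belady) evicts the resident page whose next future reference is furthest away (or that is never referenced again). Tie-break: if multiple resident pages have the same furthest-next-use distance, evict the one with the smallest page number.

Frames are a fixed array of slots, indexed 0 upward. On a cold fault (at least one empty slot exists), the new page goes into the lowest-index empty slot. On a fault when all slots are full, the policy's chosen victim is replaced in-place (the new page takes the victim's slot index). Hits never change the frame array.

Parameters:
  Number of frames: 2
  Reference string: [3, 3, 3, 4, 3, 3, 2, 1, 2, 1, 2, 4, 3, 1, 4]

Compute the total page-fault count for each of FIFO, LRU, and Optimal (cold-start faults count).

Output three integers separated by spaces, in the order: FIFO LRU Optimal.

Answer: 8 8 7

Derivation:
--- FIFO ---
  step 0: ref 3 -> FAULT, frames=[3,-] (faults so far: 1)
  step 1: ref 3 -> HIT, frames=[3,-] (faults so far: 1)
  step 2: ref 3 -> HIT, frames=[3,-] (faults so far: 1)
  step 3: ref 4 -> FAULT, frames=[3,4] (faults so far: 2)
  step 4: ref 3 -> HIT, frames=[3,4] (faults so far: 2)
  step 5: ref 3 -> HIT, frames=[3,4] (faults so far: 2)
  step 6: ref 2 -> FAULT, evict 3, frames=[2,4] (faults so far: 3)
  step 7: ref 1 -> FAULT, evict 4, frames=[2,1] (faults so far: 4)
  step 8: ref 2 -> HIT, frames=[2,1] (faults so far: 4)
  step 9: ref 1 -> HIT, frames=[2,1] (faults so far: 4)
  step 10: ref 2 -> HIT, frames=[2,1] (faults so far: 4)
  step 11: ref 4 -> FAULT, evict 2, frames=[4,1] (faults so far: 5)
  step 12: ref 3 -> FAULT, evict 1, frames=[4,3] (faults so far: 6)
  step 13: ref 1 -> FAULT, evict 4, frames=[1,3] (faults so far: 7)
  step 14: ref 4 -> FAULT, evict 3, frames=[1,4] (faults so far: 8)
  FIFO total faults: 8
--- LRU ---
  step 0: ref 3 -> FAULT, frames=[3,-] (faults so far: 1)
  step 1: ref 3 -> HIT, frames=[3,-] (faults so far: 1)
  step 2: ref 3 -> HIT, frames=[3,-] (faults so far: 1)
  step 3: ref 4 -> FAULT, frames=[3,4] (faults so far: 2)
  step 4: ref 3 -> HIT, frames=[3,4] (faults so far: 2)
  step 5: ref 3 -> HIT, frames=[3,4] (faults so far: 2)
  step 6: ref 2 -> FAULT, evict 4, frames=[3,2] (faults so far: 3)
  step 7: ref 1 -> FAULT, evict 3, frames=[1,2] (faults so far: 4)
  step 8: ref 2 -> HIT, frames=[1,2] (faults so far: 4)
  step 9: ref 1 -> HIT, frames=[1,2] (faults so far: 4)
  step 10: ref 2 -> HIT, frames=[1,2] (faults so far: 4)
  step 11: ref 4 -> FAULT, evict 1, frames=[4,2] (faults so far: 5)
  step 12: ref 3 -> FAULT, evict 2, frames=[4,3] (faults so far: 6)
  step 13: ref 1 -> FAULT, evict 4, frames=[1,3] (faults so far: 7)
  step 14: ref 4 -> FAULT, evict 3, frames=[1,4] (faults so far: 8)
  LRU total faults: 8
--- Optimal ---
  step 0: ref 3 -> FAULT, frames=[3,-] (faults so far: 1)
  step 1: ref 3 -> HIT, frames=[3,-] (faults so far: 1)
  step 2: ref 3 -> HIT, frames=[3,-] (faults so far: 1)
  step 3: ref 4 -> FAULT, frames=[3,4] (faults so far: 2)
  step 4: ref 3 -> HIT, frames=[3,4] (faults so far: 2)
  step 5: ref 3 -> HIT, frames=[3,4] (faults so far: 2)
  step 6: ref 2 -> FAULT, evict 3, frames=[2,4] (faults so far: 3)
  step 7: ref 1 -> FAULT, evict 4, frames=[2,1] (faults so far: 4)
  step 8: ref 2 -> HIT, frames=[2,1] (faults so far: 4)
  step 9: ref 1 -> HIT, frames=[2,1] (faults so far: 4)
  step 10: ref 2 -> HIT, frames=[2,1] (faults so far: 4)
  step 11: ref 4 -> FAULT, evict 2, frames=[4,1] (faults so far: 5)
  step 12: ref 3 -> FAULT, evict 4, frames=[3,1] (faults so far: 6)
  step 13: ref 1 -> HIT, frames=[3,1] (faults so far: 6)
  step 14: ref 4 -> FAULT, evict 1, frames=[3,4] (faults so far: 7)
  Optimal total faults: 7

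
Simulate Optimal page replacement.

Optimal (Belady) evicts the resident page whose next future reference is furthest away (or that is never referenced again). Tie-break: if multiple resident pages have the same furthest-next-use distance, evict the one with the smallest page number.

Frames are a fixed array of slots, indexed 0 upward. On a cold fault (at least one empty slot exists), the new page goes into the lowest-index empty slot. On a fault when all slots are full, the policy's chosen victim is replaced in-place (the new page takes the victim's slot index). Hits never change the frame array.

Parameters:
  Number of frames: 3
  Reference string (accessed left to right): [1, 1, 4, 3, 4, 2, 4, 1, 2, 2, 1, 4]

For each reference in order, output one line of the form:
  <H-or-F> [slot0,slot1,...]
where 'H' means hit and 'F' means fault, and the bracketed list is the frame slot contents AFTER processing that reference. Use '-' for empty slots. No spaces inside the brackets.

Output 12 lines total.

F [1,-,-]
H [1,-,-]
F [1,4,-]
F [1,4,3]
H [1,4,3]
F [1,4,2]
H [1,4,2]
H [1,4,2]
H [1,4,2]
H [1,4,2]
H [1,4,2]
H [1,4,2]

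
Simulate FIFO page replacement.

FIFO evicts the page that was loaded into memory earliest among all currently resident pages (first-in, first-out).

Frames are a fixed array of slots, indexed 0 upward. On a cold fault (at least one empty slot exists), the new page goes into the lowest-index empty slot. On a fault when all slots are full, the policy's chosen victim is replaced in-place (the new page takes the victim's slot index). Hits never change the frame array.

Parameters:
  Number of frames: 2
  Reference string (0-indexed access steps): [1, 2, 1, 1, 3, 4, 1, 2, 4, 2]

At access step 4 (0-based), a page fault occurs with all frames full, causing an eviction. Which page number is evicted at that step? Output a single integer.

Answer: 1

Derivation:
Step 0: ref 1 -> FAULT, frames=[1,-]
Step 1: ref 2 -> FAULT, frames=[1,2]
Step 2: ref 1 -> HIT, frames=[1,2]
Step 3: ref 1 -> HIT, frames=[1,2]
Step 4: ref 3 -> FAULT, evict 1, frames=[3,2]
At step 4: evicted page 1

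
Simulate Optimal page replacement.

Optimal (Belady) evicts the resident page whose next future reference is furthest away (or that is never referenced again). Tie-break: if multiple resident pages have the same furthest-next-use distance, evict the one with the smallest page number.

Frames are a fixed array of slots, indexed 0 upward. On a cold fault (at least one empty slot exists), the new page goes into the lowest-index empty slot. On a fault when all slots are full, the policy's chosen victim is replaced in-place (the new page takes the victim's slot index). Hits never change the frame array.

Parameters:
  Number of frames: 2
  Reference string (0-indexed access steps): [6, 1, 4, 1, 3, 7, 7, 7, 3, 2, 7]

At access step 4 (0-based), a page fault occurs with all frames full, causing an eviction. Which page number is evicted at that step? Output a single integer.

Answer: 1

Derivation:
Step 0: ref 6 -> FAULT, frames=[6,-]
Step 1: ref 1 -> FAULT, frames=[6,1]
Step 2: ref 4 -> FAULT, evict 6, frames=[4,1]
Step 3: ref 1 -> HIT, frames=[4,1]
Step 4: ref 3 -> FAULT, evict 1, frames=[4,3]
At step 4: evicted page 1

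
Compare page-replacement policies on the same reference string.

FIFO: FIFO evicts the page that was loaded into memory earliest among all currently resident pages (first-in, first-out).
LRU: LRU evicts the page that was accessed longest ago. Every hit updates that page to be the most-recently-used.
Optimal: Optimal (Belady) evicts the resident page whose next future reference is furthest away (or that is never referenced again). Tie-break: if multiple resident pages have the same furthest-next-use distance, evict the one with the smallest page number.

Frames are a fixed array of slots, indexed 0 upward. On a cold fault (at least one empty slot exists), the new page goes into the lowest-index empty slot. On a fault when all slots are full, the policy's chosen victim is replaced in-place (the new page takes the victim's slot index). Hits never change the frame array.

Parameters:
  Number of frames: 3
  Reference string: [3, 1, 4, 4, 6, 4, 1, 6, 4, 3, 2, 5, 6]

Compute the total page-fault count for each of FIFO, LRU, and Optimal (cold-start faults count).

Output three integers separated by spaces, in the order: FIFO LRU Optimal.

Answer: 8 8 7

Derivation:
--- FIFO ---
  step 0: ref 3 -> FAULT, frames=[3,-,-] (faults so far: 1)
  step 1: ref 1 -> FAULT, frames=[3,1,-] (faults so far: 2)
  step 2: ref 4 -> FAULT, frames=[3,1,4] (faults so far: 3)
  step 3: ref 4 -> HIT, frames=[3,1,4] (faults so far: 3)
  step 4: ref 6 -> FAULT, evict 3, frames=[6,1,4] (faults so far: 4)
  step 5: ref 4 -> HIT, frames=[6,1,4] (faults so far: 4)
  step 6: ref 1 -> HIT, frames=[6,1,4] (faults so far: 4)
  step 7: ref 6 -> HIT, frames=[6,1,4] (faults so far: 4)
  step 8: ref 4 -> HIT, frames=[6,1,4] (faults so far: 4)
  step 9: ref 3 -> FAULT, evict 1, frames=[6,3,4] (faults so far: 5)
  step 10: ref 2 -> FAULT, evict 4, frames=[6,3,2] (faults so far: 6)
  step 11: ref 5 -> FAULT, evict 6, frames=[5,3,2] (faults so far: 7)
  step 12: ref 6 -> FAULT, evict 3, frames=[5,6,2] (faults so far: 8)
  FIFO total faults: 8
--- LRU ---
  step 0: ref 3 -> FAULT, frames=[3,-,-] (faults so far: 1)
  step 1: ref 1 -> FAULT, frames=[3,1,-] (faults so far: 2)
  step 2: ref 4 -> FAULT, frames=[3,1,4] (faults so far: 3)
  step 3: ref 4 -> HIT, frames=[3,1,4] (faults so far: 3)
  step 4: ref 6 -> FAULT, evict 3, frames=[6,1,4] (faults so far: 4)
  step 5: ref 4 -> HIT, frames=[6,1,4] (faults so far: 4)
  step 6: ref 1 -> HIT, frames=[6,1,4] (faults so far: 4)
  step 7: ref 6 -> HIT, frames=[6,1,4] (faults so far: 4)
  step 8: ref 4 -> HIT, frames=[6,1,4] (faults so far: 4)
  step 9: ref 3 -> FAULT, evict 1, frames=[6,3,4] (faults so far: 5)
  step 10: ref 2 -> FAULT, evict 6, frames=[2,3,4] (faults so far: 6)
  step 11: ref 5 -> FAULT, evict 4, frames=[2,3,5] (faults so far: 7)
  step 12: ref 6 -> FAULT, evict 3, frames=[2,6,5] (faults so far: 8)
  LRU total faults: 8
--- Optimal ---
  step 0: ref 3 -> FAULT, frames=[3,-,-] (faults so far: 1)
  step 1: ref 1 -> FAULT, frames=[3,1,-] (faults so far: 2)
  step 2: ref 4 -> FAULT, frames=[3,1,4] (faults so far: 3)
  step 3: ref 4 -> HIT, frames=[3,1,4] (faults so far: 3)
  step 4: ref 6 -> FAULT, evict 3, frames=[6,1,4] (faults so far: 4)
  step 5: ref 4 -> HIT, frames=[6,1,4] (faults so far: 4)
  step 6: ref 1 -> HIT, frames=[6,1,4] (faults so far: 4)
  step 7: ref 6 -> HIT, frames=[6,1,4] (faults so far: 4)
  step 8: ref 4 -> HIT, frames=[6,1,4] (faults so far: 4)
  step 9: ref 3 -> FAULT, evict 1, frames=[6,3,4] (faults so far: 5)
  step 10: ref 2 -> FAULT, evict 3, frames=[6,2,4] (faults so far: 6)
  step 11: ref 5 -> FAULT, evict 2, frames=[6,5,4] (faults so far: 7)
  step 12: ref 6 -> HIT, frames=[6,5,4] (faults so far: 7)
  Optimal total faults: 7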